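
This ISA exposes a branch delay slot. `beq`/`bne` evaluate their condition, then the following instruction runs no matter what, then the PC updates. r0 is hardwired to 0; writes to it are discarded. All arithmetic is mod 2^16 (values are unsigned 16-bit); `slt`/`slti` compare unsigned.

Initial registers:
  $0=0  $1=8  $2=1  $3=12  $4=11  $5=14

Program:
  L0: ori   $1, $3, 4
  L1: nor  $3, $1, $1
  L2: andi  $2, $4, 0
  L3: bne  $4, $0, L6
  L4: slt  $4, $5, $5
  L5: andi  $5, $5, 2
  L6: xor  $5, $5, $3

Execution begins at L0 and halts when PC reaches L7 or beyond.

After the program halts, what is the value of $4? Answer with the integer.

[0] ori   $1, $3, 4  →  {$0:0, $1:12, $2:1, $3:12, $4:11, $5:14}
[1] nor  $3, $1, $1  →  {$0:0, $1:12, $2:1, $3:65523, $4:11, $5:14}
[2] andi  $2, $4, 0  →  {$0:0, $1:12, $2:0, $3:65523, $4:11, $5:14}
[3] bne  $4, $0, L6  →  {$0:0, $1:12, $2:0, $3:65523, $4:11, $5:14}  ⟨branch taken⟩
[4] slt  $4, $5, $5  →  {$0:0, $1:12, $2:0, $3:65523, $4:0, $5:14}
[6] xor  $5, $5, $3  →  {$0:0, $1:12, $2:0, $3:65523, $4:0, $5:65533}

0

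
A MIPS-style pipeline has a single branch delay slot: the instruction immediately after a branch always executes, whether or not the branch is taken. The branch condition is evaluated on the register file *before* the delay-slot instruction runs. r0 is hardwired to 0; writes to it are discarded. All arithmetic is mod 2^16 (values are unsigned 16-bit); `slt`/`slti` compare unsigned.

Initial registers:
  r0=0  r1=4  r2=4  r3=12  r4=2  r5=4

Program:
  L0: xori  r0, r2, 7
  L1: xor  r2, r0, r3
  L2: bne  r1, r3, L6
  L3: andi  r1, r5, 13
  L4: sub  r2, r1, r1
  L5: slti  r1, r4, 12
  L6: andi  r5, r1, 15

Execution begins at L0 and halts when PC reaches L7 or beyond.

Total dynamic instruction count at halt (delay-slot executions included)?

#0 xori  r0, r2, 7 ; 0/4/4/12/2/4
#1 xor  r2, r0, r3 ; 0/4/12/12/2/4
#2 bne  r1, r3, L6 ; 0/4/12/12/2/4 ; →target
#3 andi  r1, r5, 13 ; 0/4/12/12/2/4
#6 andi  r5, r1, 15 ; 0/4/12/12/2/4

5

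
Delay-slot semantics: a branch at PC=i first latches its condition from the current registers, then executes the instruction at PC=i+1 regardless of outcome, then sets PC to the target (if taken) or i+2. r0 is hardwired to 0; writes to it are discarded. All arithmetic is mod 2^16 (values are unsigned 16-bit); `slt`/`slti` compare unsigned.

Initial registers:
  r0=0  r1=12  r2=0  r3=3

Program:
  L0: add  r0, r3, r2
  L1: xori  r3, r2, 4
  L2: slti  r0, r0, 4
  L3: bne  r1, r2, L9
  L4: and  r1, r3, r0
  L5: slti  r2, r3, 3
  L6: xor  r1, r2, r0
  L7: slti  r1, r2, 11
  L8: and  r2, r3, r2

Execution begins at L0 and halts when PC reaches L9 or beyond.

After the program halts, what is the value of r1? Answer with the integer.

0

#0 add  r0, r3, r2 ; 0/12/0/3
#1 xori  r3, r2, 4 ; 0/12/0/4
#2 slti  r0, r0, 4 ; 0/12/0/4
#3 bne  r1, r2, L9 ; 0/12/0/4 ; →target
#4 and  r1, r3, r0 ; 0/0/0/4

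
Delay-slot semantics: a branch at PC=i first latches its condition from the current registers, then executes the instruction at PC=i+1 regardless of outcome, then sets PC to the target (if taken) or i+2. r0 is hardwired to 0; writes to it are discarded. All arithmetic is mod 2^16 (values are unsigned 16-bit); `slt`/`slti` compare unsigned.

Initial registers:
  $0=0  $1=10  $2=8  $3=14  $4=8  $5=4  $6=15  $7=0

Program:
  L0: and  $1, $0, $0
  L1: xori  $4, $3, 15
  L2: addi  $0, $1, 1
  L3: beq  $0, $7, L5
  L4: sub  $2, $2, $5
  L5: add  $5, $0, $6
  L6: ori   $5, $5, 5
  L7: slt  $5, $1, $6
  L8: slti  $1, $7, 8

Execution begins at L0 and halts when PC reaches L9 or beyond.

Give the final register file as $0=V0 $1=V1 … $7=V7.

$0=0 $1=1 $2=4 $3=14 $4=1 $5=1 $6=15 $7=0

PC=0  and  $1, $0, $0        | $0=0 $1=0 $2=8 $3=14 $4=8 $5=4 $6=15 $7=0
PC=1  xori  $4, $3, 15       | $0=0 $1=0 $2=8 $3=14 $4=1 $5=4 $6=15 $7=0
PC=2  addi  $0, $1, 1        | $0=0 $1=0 $2=8 $3=14 $4=1 $5=4 $6=15 $7=0
PC=3  beq  $0, $7, L5        | $0=0 $1=0 $2=8 $3=14 $4=1 $5=4 $6=15 $7=0  [TAKEN]
PC=4  sub  $2, $2, $5        | $0=0 $1=0 $2=4 $3=14 $4=1 $5=4 $6=15 $7=0
PC=5  add  $5, $0, $6        | $0=0 $1=0 $2=4 $3=14 $4=1 $5=15 $6=15 $7=0
PC=6  ori   $5, $5, 5        | $0=0 $1=0 $2=4 $3=14 $4=1 $5=15 $6=15 $7=0
PC=7  slt  $5, $1, $6        | $0=0 $1=0 $2=4 $3=14 $4=1 $5=1 $6=15 $7=0
PC=8  slti  $1, $7, 8        | $0=0 $1=1 $2=4 $3=14 $4=1 $5=1 $6=15 $7=0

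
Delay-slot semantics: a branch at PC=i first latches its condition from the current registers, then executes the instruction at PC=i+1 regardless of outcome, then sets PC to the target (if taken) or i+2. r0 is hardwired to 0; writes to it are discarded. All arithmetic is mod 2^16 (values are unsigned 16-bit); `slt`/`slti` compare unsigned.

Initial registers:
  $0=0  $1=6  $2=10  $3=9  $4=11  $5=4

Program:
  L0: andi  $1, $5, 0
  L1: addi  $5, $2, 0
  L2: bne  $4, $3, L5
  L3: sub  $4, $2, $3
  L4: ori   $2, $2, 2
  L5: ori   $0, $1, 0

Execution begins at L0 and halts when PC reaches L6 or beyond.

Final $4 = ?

PC=0  andi  $1, $5, 0        | $0=0 $1=0 $2=10 $3=9 $4=11 $5=4
PC=1  addi  $5, $2, 0        | $0=0 $1=0 $2=10 $3=9 $4=11 $5=10
PC=2  bne  $4, $3, L5        | $0=0 $1=0 $2=10 $3=9 $4=11 $5=10  [TAKEN]
PC=3  sub  $4, $2, $3        | $0=0 $1=0 $2=10 $3=9 $4=1 $5=10
PC=5  ori   $0, $1, 0        | $0=0 $1=0 $2=10 $3=9 $4=1 $5=10

1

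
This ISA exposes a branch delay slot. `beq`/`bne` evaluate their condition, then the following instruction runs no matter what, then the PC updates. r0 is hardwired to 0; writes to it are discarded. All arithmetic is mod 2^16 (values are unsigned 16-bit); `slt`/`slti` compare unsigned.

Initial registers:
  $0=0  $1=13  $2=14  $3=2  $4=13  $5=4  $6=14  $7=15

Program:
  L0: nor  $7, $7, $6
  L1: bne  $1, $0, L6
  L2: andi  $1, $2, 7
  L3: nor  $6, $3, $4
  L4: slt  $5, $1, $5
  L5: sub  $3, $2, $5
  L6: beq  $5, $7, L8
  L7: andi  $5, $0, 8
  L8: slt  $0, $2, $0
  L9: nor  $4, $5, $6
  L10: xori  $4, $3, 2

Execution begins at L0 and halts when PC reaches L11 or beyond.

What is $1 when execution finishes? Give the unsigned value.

6

#0 nor  $7, $7, $6 ; 0/13/14/2/13/4/14/65520
#1 bne  $1, $0, L6 ; 0/13/14/2/13/4/14/65520 ; →target
#2 andi  $1, $2, 7 ; 0/6/14/2/13/4/14/65520
#6 beq  $5, $7, L8 ; 0/6/14/2/13/4/14/65520 ; →fallthru
#7 andi  $5, $0, 8 ; 0/6/14/2/13/0/14/65520
#8 slt  $0, $2, $0 ; 0/6/14/2/13/0/14/65520
#9 nor  $4, $5, $6 ; 0/6/14/2/65521/0/14/65520
#10 xori  $4, $3, 2 ; 0/6/14/2/0/0/14/65520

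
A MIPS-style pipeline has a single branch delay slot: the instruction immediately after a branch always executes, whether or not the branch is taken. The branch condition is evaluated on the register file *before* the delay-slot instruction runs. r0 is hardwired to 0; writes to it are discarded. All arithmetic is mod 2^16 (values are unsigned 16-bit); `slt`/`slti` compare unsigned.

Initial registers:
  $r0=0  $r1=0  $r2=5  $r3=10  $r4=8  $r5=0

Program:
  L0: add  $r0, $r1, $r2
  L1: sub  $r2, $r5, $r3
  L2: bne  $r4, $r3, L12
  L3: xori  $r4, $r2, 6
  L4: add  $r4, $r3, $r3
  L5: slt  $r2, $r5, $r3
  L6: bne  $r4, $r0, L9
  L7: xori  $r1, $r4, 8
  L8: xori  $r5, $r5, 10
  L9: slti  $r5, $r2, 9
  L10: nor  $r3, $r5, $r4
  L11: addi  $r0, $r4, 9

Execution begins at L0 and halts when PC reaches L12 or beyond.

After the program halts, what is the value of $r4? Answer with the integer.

65520

PC=0  add  $r0, $r1, $r2     | $r0=0 $r1=0 $r2=5 $r3=10 $r4=8 $r5=0
PC=1  sub  $r2, $r5, $r3     | $r0=0 $r1=0 $r2=65526 $r3=10 $r4=8 $r5=0
PC=2  bne  $r4, $r3, L12     | $r0=0 $r1=0 $r2=65526 $r3=10 $r4=8 $r5=0  [TAKEN]
PC=3  xori  $r4, $r2, 6      | $r0=0 $r1=0 $r2=65526 $r3=10 $r4=65520 $r5=0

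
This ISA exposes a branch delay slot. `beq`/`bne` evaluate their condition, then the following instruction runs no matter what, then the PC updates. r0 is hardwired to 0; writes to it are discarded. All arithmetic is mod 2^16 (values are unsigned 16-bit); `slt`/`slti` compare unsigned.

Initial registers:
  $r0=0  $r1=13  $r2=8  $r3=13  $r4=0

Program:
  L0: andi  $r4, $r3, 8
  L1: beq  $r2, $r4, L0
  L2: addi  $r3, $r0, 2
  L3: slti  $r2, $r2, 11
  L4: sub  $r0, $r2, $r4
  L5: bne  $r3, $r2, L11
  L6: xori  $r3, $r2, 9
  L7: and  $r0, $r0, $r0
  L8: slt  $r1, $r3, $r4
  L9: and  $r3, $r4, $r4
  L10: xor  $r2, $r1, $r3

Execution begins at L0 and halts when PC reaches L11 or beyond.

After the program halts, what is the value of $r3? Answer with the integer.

#0 andi  $r4, $r3, 8 ; 0/13/8/13/8
#1 beq  $r2, $r4, L0 ; 0/13/8/13/8 ; →target
#2 addi  $r3, $r0, 2 ; 0/13/8/2/8
#0 andi  $r4, $r3, 8 ; 0/13/8/2/0
#1 beq  $r2, $r4, L0 ; 0/13/8/2/0 ; →fallthru
#2 addi  $r3, $r0, 2 ; 0/13/8/2/0
#3 slti  $r2, $r2, 11 ; 0/13/1/2/0
#4 sub  $r0, $r2, $r4 ; 0/13/1/2/0
#5 bne  $r3, $r2, L11 ; 0/13/1/2/0 ; →target
#6 xori  $r3, $r2, 9 ; 0/13/1/8/0

8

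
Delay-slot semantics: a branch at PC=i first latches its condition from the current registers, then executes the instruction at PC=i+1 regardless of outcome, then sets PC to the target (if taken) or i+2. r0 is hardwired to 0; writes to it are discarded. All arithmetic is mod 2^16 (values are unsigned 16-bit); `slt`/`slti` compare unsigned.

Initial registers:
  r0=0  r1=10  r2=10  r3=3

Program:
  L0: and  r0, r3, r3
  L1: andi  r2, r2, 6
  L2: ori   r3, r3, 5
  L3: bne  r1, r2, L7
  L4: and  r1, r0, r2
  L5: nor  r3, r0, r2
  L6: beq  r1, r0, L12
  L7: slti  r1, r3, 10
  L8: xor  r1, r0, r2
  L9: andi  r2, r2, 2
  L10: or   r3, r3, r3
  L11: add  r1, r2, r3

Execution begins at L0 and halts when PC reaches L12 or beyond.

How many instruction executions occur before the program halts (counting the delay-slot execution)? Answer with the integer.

10

#0 and  r0, r3, r3 ; 0/10/10/3
#1 andi  r2, r2, 6 ; 0/10/2/3
#2 ori   r3, r3, 5 ; 0/10/2/7
#3 bne  r1, r2, L7 ; 0/10/2/7 ; →target
#4 and  r1, r0, r2 ; 0/0/2/7
#7 slti  r1, r3, 10 ; 0/1/2/7
#8 xor  r1, r0, r2 ; 0/2/2/7
#9 andi  r2, r2, 2 ; 0/2/2/7
#10 or   r3, r3, r3 ; 0/2/2/7
#11 add  r1, r2, r3 ; 0/9/2/7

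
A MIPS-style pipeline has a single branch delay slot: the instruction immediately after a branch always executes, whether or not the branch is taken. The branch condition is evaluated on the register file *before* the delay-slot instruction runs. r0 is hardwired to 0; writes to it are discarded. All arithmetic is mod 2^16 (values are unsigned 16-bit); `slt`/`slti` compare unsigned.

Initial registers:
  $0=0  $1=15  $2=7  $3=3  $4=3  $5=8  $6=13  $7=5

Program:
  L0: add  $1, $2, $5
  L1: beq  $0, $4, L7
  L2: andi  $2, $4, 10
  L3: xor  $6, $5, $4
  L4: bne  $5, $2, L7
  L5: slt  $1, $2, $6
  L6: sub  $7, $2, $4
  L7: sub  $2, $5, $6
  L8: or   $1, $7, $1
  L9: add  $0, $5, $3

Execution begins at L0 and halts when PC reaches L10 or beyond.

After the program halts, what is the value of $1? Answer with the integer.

5

#0 add  $1, $2, $5 ; 0/15/7/3/3/8/13/5
#1 beq  $0, $4, L7 ; 0/15/7/3/3/8/13/5 ; →fallthru
#2 andi  $2, $4, 10 ; 0/15/2/3/3/8/13/5
#3 xor  $6, $5, $4 ; 0/15/2/3/3/8/11/5
#4 bne  $5, $2, L7 ; 0/15/2/3/3/8/11/5 ; →target
#5 slt  $1, $2, $6 ; 0/1/2/3/3/8/11/5
#7 sub  $2, $5, $6 ; 0/1/65533/3/3/8/11/5
#8 or   $1, $7, $1 ; 0/5/65533/3/3/8/11/5
#9 add  $0, $5, $3 ; 0/5/65533/3/3/8/11/5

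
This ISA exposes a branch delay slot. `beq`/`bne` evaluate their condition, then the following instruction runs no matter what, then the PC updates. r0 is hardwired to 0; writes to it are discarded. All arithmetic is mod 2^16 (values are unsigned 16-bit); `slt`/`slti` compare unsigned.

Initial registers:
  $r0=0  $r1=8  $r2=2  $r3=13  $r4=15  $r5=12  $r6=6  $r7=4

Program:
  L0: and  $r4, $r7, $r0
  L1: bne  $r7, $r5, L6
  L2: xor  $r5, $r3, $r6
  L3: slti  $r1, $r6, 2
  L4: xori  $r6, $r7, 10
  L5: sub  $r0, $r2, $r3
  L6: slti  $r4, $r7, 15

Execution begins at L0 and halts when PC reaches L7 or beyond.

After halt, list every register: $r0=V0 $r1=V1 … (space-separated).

[0] and  $r4, $r7, $r0  →  {$r0:0, $r1:8, $r2:2, $r3:13, $r4:0, $r5:12, $r6:6, $r7:4}
[1] bne  $r7, $r5, L6  →  {$r0:0, $r1:8, $r2:2, $r3:13, $r4:0, $r5:12, $r6:6, $r7:4}  ⟨branch taken⟩
[2] xor  $r5, $r3, $r6  →  {$r0:0, $r1:8, $r2:2, $r3:13, $r4:0, $r5:11, $r6:6, $r7:4}
[6] slti  $r4, $r7, 15  →  {$r0:0, $r1:8, $r2:2, $r3:13, $r4:1, $r5:11, $r6:6, $r7:4}

$r0=0 $r1=8 $r2=2 $r3=13 $r4=1 $r5=11 $r6=6 $r7=4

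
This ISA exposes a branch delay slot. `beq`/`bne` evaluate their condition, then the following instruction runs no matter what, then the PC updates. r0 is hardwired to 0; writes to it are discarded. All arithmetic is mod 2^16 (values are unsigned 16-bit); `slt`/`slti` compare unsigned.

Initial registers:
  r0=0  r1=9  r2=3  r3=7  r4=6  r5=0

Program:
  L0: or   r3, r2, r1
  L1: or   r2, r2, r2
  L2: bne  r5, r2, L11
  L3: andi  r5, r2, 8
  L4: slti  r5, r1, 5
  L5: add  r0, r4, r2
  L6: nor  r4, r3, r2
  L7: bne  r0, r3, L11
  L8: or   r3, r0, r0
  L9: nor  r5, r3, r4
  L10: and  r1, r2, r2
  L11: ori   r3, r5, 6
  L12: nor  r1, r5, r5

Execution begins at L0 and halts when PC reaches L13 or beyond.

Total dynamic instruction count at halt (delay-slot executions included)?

6

  step pc=0: or   r3, r2, r1  regs=(0,9,3,11,6,0)
  step pc=1: or   r2, r2, r2  regs=(0,9,3,11,6,0)
  step pc=2: bne  r5, r2, L11  cond=T  regs=(0,9,3,11,6,0)
  step pc=3: andi  r5, r2, 8  regs=(0,9,3,11,6,0)
  step pc=11: ori   r3, r5, 6  regs=(0,9,3,6,6,0)
  step pc=12: nor  r1, r5, r5  regs=(0,65535,3,6,6,0)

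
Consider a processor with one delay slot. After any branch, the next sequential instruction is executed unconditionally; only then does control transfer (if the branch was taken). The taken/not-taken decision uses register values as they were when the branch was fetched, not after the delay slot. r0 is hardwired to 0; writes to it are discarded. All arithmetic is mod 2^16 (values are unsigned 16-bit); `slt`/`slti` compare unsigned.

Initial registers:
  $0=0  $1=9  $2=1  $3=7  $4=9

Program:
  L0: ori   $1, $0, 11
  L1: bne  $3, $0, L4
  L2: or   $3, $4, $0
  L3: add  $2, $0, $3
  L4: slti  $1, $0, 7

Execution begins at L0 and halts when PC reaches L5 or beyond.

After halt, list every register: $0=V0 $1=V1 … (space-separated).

$0=0 $1=1 $2=1 $3=9 $4=9

PC=0  ori   $1, $0, 11       | $0=0 $1=11 $2=1 $3=7 $4=9
PC=1  bne  $3, $0, L4        | $0=0 $1=11 $2=1 $3=7 $4=9  [TAKEN]
PC=2  or   $3, $4, $0        | $0=0 $1=11 $2=1 $3=9 $4=9
PC=4  slti  $1, $0, 7        | $0=0 $1=1 $2=1 $3=9 $4=9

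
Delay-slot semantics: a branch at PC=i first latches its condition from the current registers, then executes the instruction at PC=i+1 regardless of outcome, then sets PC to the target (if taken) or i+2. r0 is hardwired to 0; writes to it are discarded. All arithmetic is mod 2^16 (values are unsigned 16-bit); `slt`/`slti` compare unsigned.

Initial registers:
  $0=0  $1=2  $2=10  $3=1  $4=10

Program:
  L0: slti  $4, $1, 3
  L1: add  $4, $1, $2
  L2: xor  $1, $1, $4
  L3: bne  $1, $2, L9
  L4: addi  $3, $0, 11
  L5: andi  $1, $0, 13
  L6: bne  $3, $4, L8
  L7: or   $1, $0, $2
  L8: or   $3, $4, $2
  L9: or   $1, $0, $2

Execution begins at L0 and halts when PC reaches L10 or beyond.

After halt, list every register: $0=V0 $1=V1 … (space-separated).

  step pc=0: slti  $4, $1, 3  regs=(0,2,10,1,1)
  step pc=1: add  $4, $1, $2  regs=(0,2,10,1,12)
  step pc=2: xor  $1, $1, $4  regs=(0,14,10,1,12)
  step pc=3: bne  $1, $2, L9  cond=T  regs=(0,14,10,1,12)
  step pc=4: addi  $3, $0, 11  regs=(0,14,10,11,12)
  step pc=9: or   $1, $0, $2  regs=(0,10,10,11,12)

$0=0 $1=10 $2=10 $3=11 $4=12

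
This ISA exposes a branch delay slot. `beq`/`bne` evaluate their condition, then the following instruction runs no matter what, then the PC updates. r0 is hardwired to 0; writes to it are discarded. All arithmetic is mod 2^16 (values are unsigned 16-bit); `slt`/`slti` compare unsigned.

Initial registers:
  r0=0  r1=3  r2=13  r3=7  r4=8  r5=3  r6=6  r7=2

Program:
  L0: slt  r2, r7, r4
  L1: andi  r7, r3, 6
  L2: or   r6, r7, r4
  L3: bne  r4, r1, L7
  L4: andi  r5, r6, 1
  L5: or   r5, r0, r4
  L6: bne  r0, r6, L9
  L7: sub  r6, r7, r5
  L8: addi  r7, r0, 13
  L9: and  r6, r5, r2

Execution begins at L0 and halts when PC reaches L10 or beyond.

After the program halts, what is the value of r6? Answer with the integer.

0

PC=0  slt  r2, r7, r4        | r0=0 r1=3 r2=1 r3=7 r4=8 r5=3 r6=6 r7=2
PC=1  andi  r7, r3, 6        | r0=0 r1=3 r2=1 r3=7 r4=8 r5=3 r6=6 r7=6
PC=2  or   r6, r7, r4        | r0=0 r1=3 r2=1 r3=7 r4=8 r5=3 r6=14 r7=6
PC=3  bne  r4, r1, L7        | r0=0 r1=3 r2=1 r3=7 r4=8 r5=3 r6=14 r7=6  [TAKEN]
PC=4  andi  r5, r6, 1        | r0=0 r1=3 r2=1 r3=7 r4=8 r5=0 r6=14 r7=6
PC=7  sub  r6, r7, r5        | r0=0 r1=3 r2=1 r3=7 r4=8 r5=0 r6=6 r7=6
PC=8  addi  r7, r0, 13       | r0=0 r1=3 r2=1 r3=7 r4=8 r5=0 r6=6 r7=13
PC=9  and  r6, r5, r2        | r0=0 r1=3 r2=1 r3=7 r4=8 r5=0 r6=0 r7=13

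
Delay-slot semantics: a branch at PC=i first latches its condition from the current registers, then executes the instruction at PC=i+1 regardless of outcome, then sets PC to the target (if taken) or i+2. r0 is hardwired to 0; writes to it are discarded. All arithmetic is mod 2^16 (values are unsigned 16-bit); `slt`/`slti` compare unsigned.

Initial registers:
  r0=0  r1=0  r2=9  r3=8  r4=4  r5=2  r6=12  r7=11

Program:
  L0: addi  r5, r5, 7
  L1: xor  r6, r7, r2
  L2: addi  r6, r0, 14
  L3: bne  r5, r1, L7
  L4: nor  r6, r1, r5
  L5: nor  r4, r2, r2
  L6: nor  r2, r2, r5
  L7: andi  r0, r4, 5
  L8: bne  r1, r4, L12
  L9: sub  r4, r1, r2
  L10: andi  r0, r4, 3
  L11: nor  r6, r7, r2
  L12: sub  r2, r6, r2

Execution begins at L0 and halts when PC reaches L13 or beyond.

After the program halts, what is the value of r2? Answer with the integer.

[0] addi  r5, r5, 7  →  {r0:0, r1:0, r2:9, r3:8, r4:4, r5:9, r6:12, r7:11}
[1] xor  r6, r7, r2  →  {r0:0, r1:0, r2:9, r3:8, r4:4, r5:9, r6:2, r7:11}
[2] addi  r6, r0, 14  →  {r0:0, r1:0, r2:9, r3:8, r4:4, r5:9, r6:14, r7:11}
[3] bne  r5, r1, L7  →  {r0:0, r1:0, r2:9, r3:8, r4:4, r5:9, r6:14, r7:11}  ⟨branch taken⟩
[4] nor  r6, r1, r5  →  {r0:0, r1:0, r2:9, r3:8, r4:4, r5:9, r6:65526, r7:11}
[7] andi  r0, r4, 5  →  {r0:0, r1:0, r2:9, r3:8, r4:4, r5:9, r6:65526, r7:11}
[8] bne  r1, r4, L12  →  {r0:0, r1:0, r2:9, r3:8, r4:4, r5:9, r6:65526, r7:11}  ⟨branch taken⟩
[9] sub  r4, r1, r2  →  {r0:0, r1:0, r2:9, r3:8, r4:65527, r5:9, r6:65526, r7:11}
[12] sub  r2, r6, r2  →  {r0:0, r1:0, r2:65517, r3:8, r4:65527, r5:9, r6:65526, r7:11}

65517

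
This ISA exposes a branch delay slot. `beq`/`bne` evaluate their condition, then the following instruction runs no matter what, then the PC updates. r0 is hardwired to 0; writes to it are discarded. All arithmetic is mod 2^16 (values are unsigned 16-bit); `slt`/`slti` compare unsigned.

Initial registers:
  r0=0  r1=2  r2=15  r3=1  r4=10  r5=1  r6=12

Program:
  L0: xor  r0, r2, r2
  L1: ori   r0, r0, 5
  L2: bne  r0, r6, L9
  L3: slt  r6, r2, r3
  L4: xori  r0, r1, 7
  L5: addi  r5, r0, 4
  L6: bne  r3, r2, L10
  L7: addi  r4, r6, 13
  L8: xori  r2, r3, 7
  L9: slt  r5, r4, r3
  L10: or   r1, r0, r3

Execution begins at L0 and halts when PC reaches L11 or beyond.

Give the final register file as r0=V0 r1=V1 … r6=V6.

r0=0 r1=1 r2=15 r3=1 r4=10 r5=0 r6=0

PC=0  xor  r0, r2, r2        | r0=0 r1=2 r2=15 r3=1 r4=10 r5=1 r6=12
PC=1  ori   r0, r0, 5        | r0=0 r1=2 r2=15 r3=1 r4=10 r5=1 r6=12
PC=2  bne  r0, r6, L9        | r0=0 r1=2 r2=15 r3=1 r4=10 r5=1 r6=12  [TAKEN]
PC=3  slt  r6, r2, r3        | r0=0 r1=2 r2=15 r3=1 r4=10 r5=1 r6=0
PC=9  slt  r5, r4, r3        | r0=0 r1=2 r2=15 r3=1 r4=10 r5=0 r6=0
PC=10 or   r1, r0, r3        | r0=0 r1=1 r2=15 r3=1 r4=10 r5=0 r6=0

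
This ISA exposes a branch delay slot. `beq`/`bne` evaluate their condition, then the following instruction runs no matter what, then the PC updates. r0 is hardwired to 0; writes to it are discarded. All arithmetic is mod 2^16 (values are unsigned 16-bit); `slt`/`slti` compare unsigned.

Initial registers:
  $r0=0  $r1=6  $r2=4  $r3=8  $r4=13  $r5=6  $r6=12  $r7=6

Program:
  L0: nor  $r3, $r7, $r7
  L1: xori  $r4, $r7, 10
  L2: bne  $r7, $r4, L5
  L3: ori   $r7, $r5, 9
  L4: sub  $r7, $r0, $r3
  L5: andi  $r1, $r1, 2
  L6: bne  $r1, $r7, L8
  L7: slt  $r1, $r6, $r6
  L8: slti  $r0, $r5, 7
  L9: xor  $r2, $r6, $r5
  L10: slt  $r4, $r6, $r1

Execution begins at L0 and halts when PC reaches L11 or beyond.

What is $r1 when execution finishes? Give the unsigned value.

0

PC=0  nor  $r3, $r7, $r7     | $r0=0 $r1=6 $r2=4 $r3=65529 $r4=13 $r5=6 $r6=12 $r7=6
PC=1  xori  $r4, $r7, 10     | $r0=0 $r1=6 $r2=4 $r3=65529 $r4=12 $r5=6 $r6=12 $r7=6
PC=2  bne  $r7, $r4, L5      | $r0=0 $r1=6 $r2=4 $r3=65529 $r4=12 $r5=6 $r6=12 $r7=6  [TAKEN]
PC=3  ori   $r7, $r5, 9      | $r0=0 $r1=6 $r2=4 $r3=65529 $r4=12 $r5=6 $r6=12 $r7=15
PC=5  andi  $r1, $r1, 2      | $r0=0 $r1=2 $r2=4 $r3=65529 $r4=12 $r5=6 $r6=12 $r7=15
PC=6  bne  $r1, $r7, L8      | $r0=0 $r1=2 $r2=4 $r3=65529 $r4=12 $r5=6 $r6=12 $r7=15  [TAKEN]
PC=7  slt  $r1, $r6, $r6     | $r0=0 $r1=0 $r2=4 $r3=65529 $r4=12 $r5=6 $r6=12 $r7=15
PC=8  slti  $r0, $r5, 7      | $r0=0 $r1=0 $r2=4 $r3=65529 $r4=12 $r5=6 $r6=12 $r7=15
PC=9  xor  $r2, $r6, $r5     | $r0=0 $r1=0 $r2=10 $r3=65529 $r4=12 $r5=6 $r6=12 $r7=15
PC=10 slt  $r4, $r6, $r1     | $r0=0 $r1=0 $r2=10 $r3=65529 $r4=0 $r5=6 $r6=12 $r7=15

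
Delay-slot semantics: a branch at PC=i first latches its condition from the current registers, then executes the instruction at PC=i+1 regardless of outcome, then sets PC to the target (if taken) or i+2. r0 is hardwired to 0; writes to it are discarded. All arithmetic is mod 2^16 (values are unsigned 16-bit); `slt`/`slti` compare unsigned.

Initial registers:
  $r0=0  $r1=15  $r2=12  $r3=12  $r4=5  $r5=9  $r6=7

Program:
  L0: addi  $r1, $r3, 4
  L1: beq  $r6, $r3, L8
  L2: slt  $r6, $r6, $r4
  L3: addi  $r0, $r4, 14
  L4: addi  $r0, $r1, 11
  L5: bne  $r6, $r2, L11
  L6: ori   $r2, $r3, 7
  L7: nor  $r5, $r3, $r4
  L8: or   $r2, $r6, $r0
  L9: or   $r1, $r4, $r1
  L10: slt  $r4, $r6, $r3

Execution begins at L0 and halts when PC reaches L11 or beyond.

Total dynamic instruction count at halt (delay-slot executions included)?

[0] addi  $r1, $r3, 4  →  {$r0:0, $r1:16, $r2:12, $r3:12, $r4:5, $r5:9, $r6:7}
[1] beq  $r6, $r3, L8  →  {$r0:0, $r1:16, $r2:12, $r3:12, $r4:5, $r5:9, $r6:7}  ⟨branch fallthrough⟩
[2] slt  $r6, $r6, $r4  →  {$r0:0, $r1:16, $r2:12, $r3:12, $r4:5, $r5:9, $r6:0}
[3] addi  $r0, $r4, 14  →  {$r0:0, $r1:16, $r2:12, $r3:12, $r4:5, $r5:9, $r6:0}
[4] addi  $r0, $r1, 11  →  {$r0:0, $r1:16, $r2:12, $r3:12, $r4:5, $r5:9, $r6:0}
[5] bne  $r6, $r2, L11  →  {$r0:0, $r1:16, $r2:12, $r3:12, $r4:5, $r5:9, $r6:0}  ⟨branch taken⟩
[6] ori   $r2, $r3, 7  →  {$r0:0, $r1:16, $r2:15, $r3:12, $r4:5, $r5:9, $r6:0}

7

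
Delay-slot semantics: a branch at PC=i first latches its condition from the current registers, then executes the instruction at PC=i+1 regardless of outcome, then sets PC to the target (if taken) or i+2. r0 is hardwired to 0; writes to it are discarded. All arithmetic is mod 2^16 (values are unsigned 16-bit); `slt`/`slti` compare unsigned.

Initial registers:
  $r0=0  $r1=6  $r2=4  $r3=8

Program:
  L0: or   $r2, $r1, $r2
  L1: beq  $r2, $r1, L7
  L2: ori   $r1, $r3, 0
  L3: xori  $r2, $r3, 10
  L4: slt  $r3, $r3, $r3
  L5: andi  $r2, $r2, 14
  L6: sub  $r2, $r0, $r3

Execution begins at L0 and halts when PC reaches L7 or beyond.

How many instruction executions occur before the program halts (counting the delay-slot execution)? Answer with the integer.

3

  step pc=0: or   $r2, $r1, $r2  regs=(0,6,6,8)
  step pc=1: beq  $r2, $r1, L7  cond=T  regs=(0,6,6,8)
  step pc=2: ori   $r1, $r3, 0  regs=(0,8,6,8)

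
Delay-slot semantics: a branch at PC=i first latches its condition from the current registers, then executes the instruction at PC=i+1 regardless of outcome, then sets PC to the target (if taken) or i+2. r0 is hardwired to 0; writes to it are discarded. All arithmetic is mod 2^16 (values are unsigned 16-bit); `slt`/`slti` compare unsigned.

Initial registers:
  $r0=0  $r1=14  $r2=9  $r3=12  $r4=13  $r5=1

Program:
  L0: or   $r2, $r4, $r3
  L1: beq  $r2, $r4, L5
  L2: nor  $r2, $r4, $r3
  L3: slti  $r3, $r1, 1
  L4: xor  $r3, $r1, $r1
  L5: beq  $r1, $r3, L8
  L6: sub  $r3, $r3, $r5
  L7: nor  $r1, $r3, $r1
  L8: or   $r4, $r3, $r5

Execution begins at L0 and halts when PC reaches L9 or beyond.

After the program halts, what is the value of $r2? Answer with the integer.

[0] or   $r2, $r4, $r3  →  {$r0:0, $r1:14, $r2:13, $r3:12, $r4:13, $r5:1}
[1] beq  $r2, $r4, L5  →  {$r0:0, $r1:14, $r2:13, $r3:12, $r4:13, $r5:1}  ⟨branch taken⟩
[2] nor  $r2, $r4, $r3  →  {$r0:0, $r1:14, $r2:65522, $r3:12, $r4:13, $r5:1}
[5] beq  $r1, $r3, L8  →  {$r0:0, $r1:14, $r2:65522, $r3:12, $r4:13, $r5:1}  ⟨branch fallthrough⟩
[6] sub  $r3, $r3, $r5  →  {$r0:0, $r1:14, $r2:65522, $r3:11, $r4:13, $r5:1}
[7] nor  $r1, $r3, $r1  →  {$r0:0, $r1:65520, $r2:65522, $r3:11, $r4:13, $r5:1}
[8] or   $r4, $r3, $r5  →  {$r0:0, $r1:65520, $r2:65522, $r3:11, $r4:11, $r5:1}

65522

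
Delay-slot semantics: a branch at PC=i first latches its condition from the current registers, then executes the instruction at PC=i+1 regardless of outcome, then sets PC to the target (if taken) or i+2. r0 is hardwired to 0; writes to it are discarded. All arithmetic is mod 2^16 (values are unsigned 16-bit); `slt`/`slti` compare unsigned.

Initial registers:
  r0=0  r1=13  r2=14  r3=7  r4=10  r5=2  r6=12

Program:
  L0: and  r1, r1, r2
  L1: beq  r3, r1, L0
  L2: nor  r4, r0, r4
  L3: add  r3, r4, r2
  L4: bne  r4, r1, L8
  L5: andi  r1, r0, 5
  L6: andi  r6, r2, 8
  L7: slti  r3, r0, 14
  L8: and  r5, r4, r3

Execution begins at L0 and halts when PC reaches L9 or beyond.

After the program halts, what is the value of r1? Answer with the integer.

#0 and  r1, r1, r2 ; 0/12/14/7/10/2/12
#1 beq  r3, r1, L0 ; 0/12/14/7/10/2/12 ; →fallthru
#2 nor  r4, r0, r4 ; 0/12/14/7/65525/2/12
#3 add  r3, r4, r2 ; 0/12/14/3/65525/2/12
#4 bne  r4, r1, L8 ; 0/12/14/3/65525/2/12 ; →target
#5 andi  r1, r0, 5 ; 0/0/14/3/65525/2/12
#8 and  r5, r4, r3 ; 0/0/14/3/65525/1/12

0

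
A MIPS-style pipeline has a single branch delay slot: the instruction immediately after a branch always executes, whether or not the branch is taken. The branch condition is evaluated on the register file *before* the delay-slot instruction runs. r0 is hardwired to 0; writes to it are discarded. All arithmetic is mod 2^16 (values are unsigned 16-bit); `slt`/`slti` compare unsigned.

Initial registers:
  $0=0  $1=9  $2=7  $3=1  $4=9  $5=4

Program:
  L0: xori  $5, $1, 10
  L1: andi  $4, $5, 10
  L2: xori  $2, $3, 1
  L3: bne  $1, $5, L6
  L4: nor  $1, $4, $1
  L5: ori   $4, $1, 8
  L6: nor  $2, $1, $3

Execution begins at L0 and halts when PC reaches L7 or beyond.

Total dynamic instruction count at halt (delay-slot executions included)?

6

  step pc=0: xori  $5, $1, 10  regs=(0,9,7,1,9,3)
  step pc=1: andi  $4, $5, 10  regs=(0,9,7,1,2,3)
  step pc=2: xori  $2, $3, 1  regs=(0,9,0,1,2,3)
  step pc=3: bne  $1, $5, L6  cond=T  regs=(0,9,0,1,2,3)
  step pc=4: nor  $1, $4, $1  regs=(0,65524,0,1,2,3)
  step pc=6: nor  $2, $1, $3  regs=(0,65524,10,1,2,3)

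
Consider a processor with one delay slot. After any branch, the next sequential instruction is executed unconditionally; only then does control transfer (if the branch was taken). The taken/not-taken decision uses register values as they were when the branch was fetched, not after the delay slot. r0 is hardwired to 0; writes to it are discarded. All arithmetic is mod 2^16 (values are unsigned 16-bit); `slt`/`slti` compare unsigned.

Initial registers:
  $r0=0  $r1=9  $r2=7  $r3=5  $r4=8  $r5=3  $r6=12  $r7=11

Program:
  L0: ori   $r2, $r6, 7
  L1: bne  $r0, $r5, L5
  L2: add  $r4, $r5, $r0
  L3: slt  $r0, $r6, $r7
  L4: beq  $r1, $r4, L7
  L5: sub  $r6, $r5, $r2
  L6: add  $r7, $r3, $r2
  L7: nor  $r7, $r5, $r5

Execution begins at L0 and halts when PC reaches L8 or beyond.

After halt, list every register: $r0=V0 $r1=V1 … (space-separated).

  step pc=0: ori   $r2, $r6, 7  regs=(0,9,15,5,8,3,12,11)
  step pc=1: bne  $r0, $r5, L5  cond=T  regs=(0,9,15,5,8,3,12,11)
  step pc=2: add  $r4, $r5, $r0  regs=(0,9,15,5,3,3,12,11)
  step pc=5: sub  $r6, $r5, $r2  regs=(0,9,15,5,3,3,65524,11)
  step pc=6: add  $r7, $r3, $r2  regs=(0,9,15,5,3,3,65524,20)
  step pc=7: nor  $r7, $r5, $r5  regs=(0,9,15,5,3,3,65524,65532)

$r0=0 $r1=9 $r2=15 $r3=5 $r4=3 $r5=3 $r6=65524 $r7=65532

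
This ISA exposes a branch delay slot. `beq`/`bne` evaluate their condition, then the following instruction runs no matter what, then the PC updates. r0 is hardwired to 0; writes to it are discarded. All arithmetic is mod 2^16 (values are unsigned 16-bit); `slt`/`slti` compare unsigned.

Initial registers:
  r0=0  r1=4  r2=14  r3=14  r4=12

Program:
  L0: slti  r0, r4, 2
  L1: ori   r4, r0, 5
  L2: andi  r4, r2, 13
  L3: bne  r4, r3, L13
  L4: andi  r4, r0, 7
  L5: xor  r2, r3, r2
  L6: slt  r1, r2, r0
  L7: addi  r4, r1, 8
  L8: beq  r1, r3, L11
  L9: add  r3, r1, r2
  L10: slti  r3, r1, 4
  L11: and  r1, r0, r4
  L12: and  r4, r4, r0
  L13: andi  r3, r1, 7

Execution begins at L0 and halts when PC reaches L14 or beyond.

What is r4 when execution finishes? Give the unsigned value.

0

  step pc=0: slti  r0, r4, 2  regs=(0,4,14,14,12)
  step pc=1: ori   r4, r0, 5  regs=(0,4,14,14,5)
  step pc=2: andi  r4, r2, 13  regs=(0,4,14,14,12)
  step pc=3: bne  r4, r3, L13  cond=T  regs=(0,4,14,14,12)
  step pc=4: andi  r4, r0, 7  regs=(0,4,14,14,0)
  step pc=13: andi  r3, r1, 7  regs=(0,4,14,4,0)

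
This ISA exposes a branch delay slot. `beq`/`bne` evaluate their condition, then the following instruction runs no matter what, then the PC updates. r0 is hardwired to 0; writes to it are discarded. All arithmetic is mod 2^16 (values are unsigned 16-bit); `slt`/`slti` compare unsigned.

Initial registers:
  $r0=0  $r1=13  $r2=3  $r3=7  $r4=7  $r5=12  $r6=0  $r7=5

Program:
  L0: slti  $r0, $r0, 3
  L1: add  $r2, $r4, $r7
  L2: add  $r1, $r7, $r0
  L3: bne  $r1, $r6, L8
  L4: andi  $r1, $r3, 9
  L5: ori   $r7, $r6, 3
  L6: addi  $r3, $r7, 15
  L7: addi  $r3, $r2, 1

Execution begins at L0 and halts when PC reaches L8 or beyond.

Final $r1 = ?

1

  step pc=0: slti  $r0, $r0, 3  regs=(0,13,3,7,7,12,0,5)
  step pc=1: add  $r2, $r4, $r7  regs=(0,13,12,7,7,12,0,5)
  step pc=2: add  $r1, $r7, $r0  regs=(0,5,12,7,7,12,0,5)
  step pc=3: bne  $r1, $r6, L8  cond=T  regs=(0,5,12,7,7,12,0,5)
  step pc=4: andi  $r1, $r3, 9  regs=(0,1,12,7,7,12,0,5)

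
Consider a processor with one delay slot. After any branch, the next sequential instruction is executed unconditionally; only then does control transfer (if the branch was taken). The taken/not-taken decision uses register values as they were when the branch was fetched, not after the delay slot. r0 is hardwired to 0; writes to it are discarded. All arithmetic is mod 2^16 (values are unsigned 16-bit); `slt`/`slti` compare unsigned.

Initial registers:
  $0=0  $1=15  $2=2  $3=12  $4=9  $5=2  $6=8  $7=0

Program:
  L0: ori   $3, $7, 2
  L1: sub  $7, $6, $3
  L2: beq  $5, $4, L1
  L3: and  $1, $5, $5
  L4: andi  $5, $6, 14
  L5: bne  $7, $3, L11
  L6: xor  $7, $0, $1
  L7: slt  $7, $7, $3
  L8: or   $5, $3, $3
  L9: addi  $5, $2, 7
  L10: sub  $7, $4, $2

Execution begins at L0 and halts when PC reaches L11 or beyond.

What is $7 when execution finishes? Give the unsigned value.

2

PC=0  ori   $3, $7, 2        | $0=0 $1=15 $2=2 $3=2 $4=9 $5=2 $6=8 $7=0
PC=1  sub  $7, $6, $3        | $0=0 $1=15 $2=2 $3=2 $4=9 $5=2 $6=8 $7=6
PC=2  beq  $5, $4, L1        | $0=0 $1=15 $2=2 $3=2 $4=9 $5=2 $6=8 $7=6  [not taken]
PC=3  and  $1, $5, $5        | $0=0 $1=2 $2=2 $3=2 $4=9 $5=2 $6=8 $7=6
PC=4  andi  $5, $6, 14       | $0=0 $1=2 $2=2 $3=2 $4=9 $5=8 $6=8 $7=6
PC=5  bne  $7, $3, L11       | $0=0 $1=2 $2=2 $3=2 $4=9 $5=8 $6=8 $7=6  [TAKEN]
PC=6  xor  $7, $0, $1        | $0=0 $1=2 $2=2 $3=2 $4=9 $5=8 $6=8 $7=2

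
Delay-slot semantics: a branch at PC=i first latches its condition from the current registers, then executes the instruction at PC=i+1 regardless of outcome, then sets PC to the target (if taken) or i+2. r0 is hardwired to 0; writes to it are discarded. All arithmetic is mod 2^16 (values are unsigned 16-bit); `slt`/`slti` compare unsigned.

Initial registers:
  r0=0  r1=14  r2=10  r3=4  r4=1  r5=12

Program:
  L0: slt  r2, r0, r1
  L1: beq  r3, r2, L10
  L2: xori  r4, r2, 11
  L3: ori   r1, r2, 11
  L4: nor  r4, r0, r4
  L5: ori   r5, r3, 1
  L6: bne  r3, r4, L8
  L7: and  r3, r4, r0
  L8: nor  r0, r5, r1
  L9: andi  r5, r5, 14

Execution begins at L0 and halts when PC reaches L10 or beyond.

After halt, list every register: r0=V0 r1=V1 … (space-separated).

#0 slt  r2, r0, r1 ; 0/14/1/4/1/12
#1 beq  r3, r2, L10 ; 0/14/1/4/1/12 ; →fallthru
#2 xori  r4, r2, 11 ; 0/14/1/4/10/12
#3 ori   r1, r2, 11 ; 0/11/1/4/10/12
#4 nor  r4, r0, r4 ; 0/11/1/4/65525/12
#5 ori   r5, r3, 1 ; 0/11/1/4/65525/5
#6 bne  r3, r4, L8 ; 0/11/1/4/65525/5 ; →target
#7 and  r3, r4, r0 ; 0/11/1/0/65525/5
#8 nor  r0, r5, r1 ; 0/11/1/0/65525/5
#9 andi  r5, r5, 14 ; 0/11/1/0/65525/4

r0=0 r1=11 r2=1 r3=0 r4=65525 r5=4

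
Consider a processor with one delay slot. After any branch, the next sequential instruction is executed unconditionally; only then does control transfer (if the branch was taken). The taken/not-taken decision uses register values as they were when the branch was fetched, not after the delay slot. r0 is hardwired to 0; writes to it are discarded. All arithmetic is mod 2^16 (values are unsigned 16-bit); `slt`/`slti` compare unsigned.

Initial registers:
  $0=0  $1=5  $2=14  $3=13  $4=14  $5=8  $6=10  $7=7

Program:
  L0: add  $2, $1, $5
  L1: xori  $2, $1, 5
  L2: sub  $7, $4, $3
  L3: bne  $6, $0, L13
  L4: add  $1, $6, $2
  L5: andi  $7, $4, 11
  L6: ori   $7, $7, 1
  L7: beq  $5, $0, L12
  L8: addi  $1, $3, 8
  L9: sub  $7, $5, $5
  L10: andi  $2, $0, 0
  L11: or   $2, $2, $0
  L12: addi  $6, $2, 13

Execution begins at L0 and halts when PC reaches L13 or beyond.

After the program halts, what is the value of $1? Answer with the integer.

10

#0 add  $2, $1, $5 ; 0/5/13/13/14/8/10/7
#1 xori  $2, $1, 5 ; 0/5/0/13/14/8/10/7
#2 sub  $7, $4, $3 ; 0/5/0/13/14/8/10/1
#3 bne  $6, $0, L13 ; 0/5/0/13/14/8/10/1 ; →target
#4 add  $1, $6, $2 ; 0/10/0/13/14/8/10/1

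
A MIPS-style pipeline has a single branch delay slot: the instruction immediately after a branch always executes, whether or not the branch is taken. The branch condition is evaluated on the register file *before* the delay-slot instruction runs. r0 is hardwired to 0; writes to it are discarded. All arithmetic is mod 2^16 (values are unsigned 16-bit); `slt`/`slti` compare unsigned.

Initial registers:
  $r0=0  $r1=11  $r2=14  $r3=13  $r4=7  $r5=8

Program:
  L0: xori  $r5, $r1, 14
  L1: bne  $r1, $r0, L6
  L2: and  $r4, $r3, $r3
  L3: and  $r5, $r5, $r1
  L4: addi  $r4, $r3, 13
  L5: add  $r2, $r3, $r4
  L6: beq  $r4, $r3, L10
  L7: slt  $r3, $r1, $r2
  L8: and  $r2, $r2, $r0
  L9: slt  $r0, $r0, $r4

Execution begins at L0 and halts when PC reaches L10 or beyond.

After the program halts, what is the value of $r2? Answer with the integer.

#0 xori  $r5, $r1, 14 ; 0/11/14/13/7/5
#1 bne  $r1, $r0, L6 ; 0/11/14/13/7/5 ; →target
#2 and  $r4, $r3, $r3 ; 0/11/14/13/13/5
#6 beq  $r4, $r3, L10 ; 0/11/14/13/13/5 ; →target
#7 slt  $r3, $r1, $r2 ; 0/11/14/1/13/5

14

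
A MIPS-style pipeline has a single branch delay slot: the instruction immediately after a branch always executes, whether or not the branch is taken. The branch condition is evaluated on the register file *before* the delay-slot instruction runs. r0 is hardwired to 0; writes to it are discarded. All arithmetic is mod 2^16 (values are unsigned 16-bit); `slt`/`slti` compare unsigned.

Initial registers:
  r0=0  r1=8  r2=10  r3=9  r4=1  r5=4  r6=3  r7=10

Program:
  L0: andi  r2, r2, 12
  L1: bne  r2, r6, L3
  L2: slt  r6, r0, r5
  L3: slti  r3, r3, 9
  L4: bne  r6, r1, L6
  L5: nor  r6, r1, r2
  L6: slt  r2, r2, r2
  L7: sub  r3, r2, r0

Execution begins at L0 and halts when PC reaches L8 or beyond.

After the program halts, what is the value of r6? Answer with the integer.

65527

[0] andi  r2, r2, 12  →  {r0:0, r1:8, r2:8, r3:9, r4:1, r5:4, r6:3, r7:10}
[1] bne  r2, r6, L3  →  {r0:0, r1:8, r2:8, r3:9, r4:1, r5:4, r6:3, r7:10}  ⟨branch taken⟩
[2] slt  r6, r0, r5  →  {r0:0, r1:8, r2:8, r3:9, r4:1, r5:4, r6:1, r7:10}
[3] slti  r3, r3, 9  →  {r0:0, r1:8, r2:8, r3:0, r4:1, r5:4, r6:1, r7:10}
[4] bne  r6, r1, L6  →  {r0:0, r1:8, r2:8, r3:0, r4:1, r5:4, r6:1, r7:10}  ⟨branch taken⟩
[5] nor  r6, r1, r2  →  {r0:0, r1:8, r2:8, r3:0, r4:1, r5:4, r6:65527, r7:10}
[6] slt  r2, r2, r2  →  {r0:0, r1:8, r2:0, r3:0, r4:1, r5:4, r6:65527, r7:10}
[7] sub  r3, r2, r0  →  {r0:0, r1:8, r2:0, r3:0, r4:1, r5:4, r6:65527, r7:10}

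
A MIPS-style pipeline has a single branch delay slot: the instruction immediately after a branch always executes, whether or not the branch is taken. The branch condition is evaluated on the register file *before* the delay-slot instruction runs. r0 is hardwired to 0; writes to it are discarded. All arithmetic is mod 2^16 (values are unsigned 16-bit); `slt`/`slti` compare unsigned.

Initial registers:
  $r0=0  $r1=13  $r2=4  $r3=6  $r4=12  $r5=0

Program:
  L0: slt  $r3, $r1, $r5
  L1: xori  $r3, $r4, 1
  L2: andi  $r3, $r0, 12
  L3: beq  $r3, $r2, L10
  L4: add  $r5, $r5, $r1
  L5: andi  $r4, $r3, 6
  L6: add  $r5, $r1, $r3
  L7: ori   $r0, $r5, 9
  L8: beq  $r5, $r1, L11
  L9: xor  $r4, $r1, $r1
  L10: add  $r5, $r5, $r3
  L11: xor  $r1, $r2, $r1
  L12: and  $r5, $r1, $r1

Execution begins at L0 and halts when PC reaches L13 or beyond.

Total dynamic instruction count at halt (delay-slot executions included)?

[0] slt  $r3, $r1, $r5  →  {$r0:0, $r1:13, $r2:4, $r3:0, $r4:12, $r5:0}
[1] xori  $r3, $r4, 1  →  {$r0:0, $r1:13, $r2:4, $r3:13, $r4:12, $r5:0}
[2] andi  $r3, $r0, 12  →  {$r0:0, $r1:13, $r2:4, $r3:0, $r4:12, $r5:0}
[3] beq  $r3, $r2, L10  →  {$r0:0, $r1:13, $r2:4, $r3:0, $r4:12, $r5:0}  ⟨branch fallthrough⟩
[4] add  $r5, $r5, $r1  →  {$r0:0, $r1:13, $r2:4, $r3:0, $r4:12, $r5:13}
[5] andi  $r4, $r3, 6  →  {$r0:0, $r1:13, $r2:4, $r3:0, $r4:0, $r5:13}
[6] add  $r5, $r1, $r3  →  {$r0:0, $r1:13, $r2:4, $r3:0, $r4:0, $r5:13}
[7] ori   $r0, $r5, 9  →  {$r0:0, $r1:13, $r2:4, $r3:0, $r4:0, $r5:13}
[8] beq  $r5, $r1, L11  →  {$r0:0, $r1:13, $r2:4, $r3:0, $r4:0, $r5:13}  ⟨branch taken⟩
[9] xor  $r4, $r1, $r1  →  {$r0:0, $r1:13, $r2:4, $r3:0, $r4:0, $r5:13}
[11] xor  $r1, $r2, $r1  →  {$r0:0, $r1:9, $r2:4, $r3:0, $r4:0, $r5:13}
[12] and  $r5, $r1, $r1  →  {$r0:0, $r1:9, $r2:4, $r3:0, $r4:0, $r5:9}

12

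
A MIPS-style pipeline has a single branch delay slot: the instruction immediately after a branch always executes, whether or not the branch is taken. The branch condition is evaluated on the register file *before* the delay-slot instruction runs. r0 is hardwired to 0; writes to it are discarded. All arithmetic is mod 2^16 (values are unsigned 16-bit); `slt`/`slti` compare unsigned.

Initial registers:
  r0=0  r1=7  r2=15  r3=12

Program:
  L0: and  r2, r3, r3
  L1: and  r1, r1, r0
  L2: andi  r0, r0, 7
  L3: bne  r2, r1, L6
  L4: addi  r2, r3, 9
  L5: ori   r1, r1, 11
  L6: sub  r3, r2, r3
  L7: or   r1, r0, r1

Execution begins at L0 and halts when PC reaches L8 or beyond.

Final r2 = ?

21

#0 and  r2, r3, r3 ; 0/7/12/12
#1 and  r1, r1, r0 ; 0/0/12/12
#2 andi  r0, r0, 7 ; 0/0/12/12
#3 bne  r2, r1, L6 ; 0/0/12/12 ; →target
#4 addi  r2, r3, 9 ; 0/0/21/12
#6 sub  r3, r2, r3 ; 0/0/21/9
#7 or   r1, r0, r1 ; 0/0/21/9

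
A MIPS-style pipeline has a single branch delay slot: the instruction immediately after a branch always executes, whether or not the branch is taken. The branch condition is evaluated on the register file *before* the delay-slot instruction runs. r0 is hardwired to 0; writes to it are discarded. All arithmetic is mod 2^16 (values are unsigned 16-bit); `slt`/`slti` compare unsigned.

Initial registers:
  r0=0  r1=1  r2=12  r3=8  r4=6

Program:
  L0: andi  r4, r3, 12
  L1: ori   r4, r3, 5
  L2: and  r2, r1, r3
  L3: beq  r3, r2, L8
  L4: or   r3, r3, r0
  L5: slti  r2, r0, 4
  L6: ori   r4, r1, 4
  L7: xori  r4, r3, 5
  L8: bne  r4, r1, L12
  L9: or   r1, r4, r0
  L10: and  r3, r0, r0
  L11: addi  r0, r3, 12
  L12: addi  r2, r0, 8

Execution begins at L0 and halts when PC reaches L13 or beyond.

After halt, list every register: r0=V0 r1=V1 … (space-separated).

  step pc=0: andi  r4, r3, 12  regs=(0,1,12,8,8)
  step pc=1: ori   r4, r3, 5  regs=(0,1,12,8,13)
  step pc=2: and  r2, r1, r3  regs=(0,1,0,8,13)
  step pc=3: beq  r3, r2, L8  cond=F  regs=(0,1,0,8,13)
  step pc=4: or   r3, r3, r0  regs=(0,1,0,8,13)
  step pc=5: slti  r2, r0, 4  regs=(0,1,1,8,13)
  step pc=6: ori   r4, r1, 4  regs=(0,1,1,8,5)
  step pc=7: xori  r4, r3, 5  regs=(0,1,1,8,13)
  step pc=8: bne  r4, r1, L12  cond=T  regs=(0,1,1,8,13)
  step pc=9: or   r1, r4, r0  regs=(0,13,1,8,13)
  step pc=12: addi  r2, r0, 8  regs=(0,13,8,8,13)

r0=0 r1=13 r2=8 r3=8 r4=13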